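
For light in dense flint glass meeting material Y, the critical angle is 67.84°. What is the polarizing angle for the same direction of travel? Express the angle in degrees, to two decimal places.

θ_B ≈ 42.80°

At the critical angle sin θ_c = n₂/n₁, giving n₂/n₁ = sin 67.84° = 0.9261.
Then tan θ_B = n₂/n₁ = 0.9261, so θ_B = arctan 0.9261 = 42.80°.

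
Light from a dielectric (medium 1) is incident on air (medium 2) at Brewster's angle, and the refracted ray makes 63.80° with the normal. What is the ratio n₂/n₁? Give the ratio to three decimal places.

n₂/n₁ ≈ 0.492

θ_B + θ_t = 90°, so θ_B = 90° − 63.80° = 26.20°.
tan θ_B = n₂/n₁, so n₂/n₁ = tan 26.20° = 0.492.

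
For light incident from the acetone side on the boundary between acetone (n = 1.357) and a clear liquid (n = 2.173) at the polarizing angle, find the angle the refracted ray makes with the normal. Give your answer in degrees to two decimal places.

θ_B = arctan(n₂/n₁) = arctan(2.173/1.357) = 58.02°.
Since θ_B + θ_t = 90° at Brewster incidence, θ_t = 90° − 58.02° = 31.98°.

θ_t ≈ 31.98°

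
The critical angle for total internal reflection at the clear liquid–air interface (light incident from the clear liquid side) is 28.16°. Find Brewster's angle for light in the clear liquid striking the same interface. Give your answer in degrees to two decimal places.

θ_B ≈ 25.26°

At the critical angle sin θ_c = n₂/n₁, giving n₂/n₁ = sin 28.16° = 0.4719.
Then tan θ_B = n₂/n₁ = 0.4719, so θ_B = arctan 0.4719 = 25.26°.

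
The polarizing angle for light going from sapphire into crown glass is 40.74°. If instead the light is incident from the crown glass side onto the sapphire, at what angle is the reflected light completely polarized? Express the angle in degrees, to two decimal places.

θ_B' ≈ 49.26°

Reversing the direction swaps n₁ and n₂, so tan θ_B' = 1/tan θ_B and θ_B' = 90° − θ_B.
Hence θ_B' = 90° − 40.74° = 49.26°.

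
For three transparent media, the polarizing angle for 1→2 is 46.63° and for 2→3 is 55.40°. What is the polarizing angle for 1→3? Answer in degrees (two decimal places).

tan θ_B(1→2) = n₂/n₁ = tan 46.63° = 1.0586.
tan θ_B(2→3) = n₃/n₂ = tan 55.40° = 1.4496.
Multiplying, n₃/n₁ = 1.0586 × 1.4496 = 1.5345, and θ_B(1→3) = arctan 1.5345 = 56.91°.

θ_B ≈ 56.91°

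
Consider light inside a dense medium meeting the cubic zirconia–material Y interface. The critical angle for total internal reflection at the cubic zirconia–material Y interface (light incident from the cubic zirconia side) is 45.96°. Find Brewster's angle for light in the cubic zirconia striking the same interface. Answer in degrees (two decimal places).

θ_B ≈ 35.71°

At the critical angle sin θ_c = n₂/n₁, giving n₂/n₁ = sin 45.96° = 0.7189.
Then tan θ_B = n₂/n₁ = 0.7189, so θ_B = arctan 0.7189 = 35.71°.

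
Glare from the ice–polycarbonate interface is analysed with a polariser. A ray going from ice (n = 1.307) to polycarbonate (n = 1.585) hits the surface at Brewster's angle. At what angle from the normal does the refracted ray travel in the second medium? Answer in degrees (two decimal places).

tan θ_B = n₂/n₁ = 1.585/1.307 = 1.2127, so θ_B = 50.49°.
Since θ_B + θ_t = 90° at Brewster incidence, θ_t = 90° − 50.49° = 39.51°.

θ_t ≈ 39.51°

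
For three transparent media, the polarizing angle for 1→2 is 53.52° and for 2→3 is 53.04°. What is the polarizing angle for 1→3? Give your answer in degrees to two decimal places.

θ_B ≈ 60.91°

tan θ_B(1→2) = n₂/n₁ = tan 53.52° = 1.3524.
tan θ_B(2→3) = n₃/n₂ = tan 53.04° = 1.3290.
Multiplying, n₃/n₁ = 1.3524 × 1.3290 = 1.7973, and θ_B(1→3) = arctan 1.7973 = 60.91°.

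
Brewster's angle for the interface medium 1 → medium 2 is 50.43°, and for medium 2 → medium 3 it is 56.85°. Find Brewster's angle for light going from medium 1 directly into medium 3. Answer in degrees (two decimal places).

Each Brewster angle gives a ratio: n₂/n₁ = tan 50.43° = 1.2101, n₃/n₂ = tan 56.85° = 1.5311.
So n₃/n₁ = (n₂/n₁)(n₃/n₂) = 1.2101 × 1.5311 = 1.8527.
θ_B(1→3) = arctan(1.8527) = 61.64°.

θ_B ≈ 61.64°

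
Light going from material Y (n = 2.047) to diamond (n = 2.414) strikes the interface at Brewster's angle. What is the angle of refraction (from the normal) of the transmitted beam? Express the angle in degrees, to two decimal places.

θ_t ≈ 40.30°

First find Brewster's angle: tan θ_B = 2.414/2.047 = 1.1793, giving θ_B = 49.70°.
The refracted ray is perpendicular to the reflected ray, so θ_t = 90° − θ_B = 40.30°.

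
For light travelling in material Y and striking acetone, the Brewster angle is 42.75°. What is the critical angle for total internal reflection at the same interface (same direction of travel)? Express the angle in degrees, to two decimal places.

θ_c ≈ 67.58°

n₂/n₁ = tan 42.75° = 0.9244; the critical angle satisfies sin θ_c = n₂/n₁.
θ_c = arcsin(0.9244) = 67.58°.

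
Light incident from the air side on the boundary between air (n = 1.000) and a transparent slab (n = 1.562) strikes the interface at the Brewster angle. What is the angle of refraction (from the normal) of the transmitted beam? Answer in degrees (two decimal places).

First find Brewster's angle: tan θ_B = 1.562/1.000 = 1.5620, giving θ_B = 57.37°.
Since θ_B + θ_t = 90° at Brewster incidence, θ_t = 90° − 57.37° = 32.63°.

θ_t ≈ 32.63°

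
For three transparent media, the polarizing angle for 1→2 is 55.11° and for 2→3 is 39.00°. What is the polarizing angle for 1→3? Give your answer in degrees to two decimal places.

θ_B ≈ 49.27°

tan θ_B(1→2) = n₂/n₁ = tan 55.11° = 1.4340.
tan θ_B(2→3) = n₃/n₂ = tan 39.00° = 0.8098.
So n₃/n₁ = (n₂/n₁)(n₃/n₂) = 1.4340 × 0.8098 = 1.1612.
θ_B(1→3) = arctan(1.1612) = 49.27°.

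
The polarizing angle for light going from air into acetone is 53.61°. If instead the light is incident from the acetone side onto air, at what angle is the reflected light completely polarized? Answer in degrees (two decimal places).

The two Brewster angles are complementary: θ_B' = 90° − θ_B = 90° − 53.61° = 36.39°.

θ_B' ≈ 36.39°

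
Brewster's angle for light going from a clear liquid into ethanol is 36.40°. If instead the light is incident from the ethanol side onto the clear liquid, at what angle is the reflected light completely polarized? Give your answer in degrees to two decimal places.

θ_B' ≈ 53.60°

tan θ_B' = n₁/n₂ = 1/tan θ_B, so θ_B' = 90° − θ_B.
θ_B' = 90° − 36.40° = 53.60°.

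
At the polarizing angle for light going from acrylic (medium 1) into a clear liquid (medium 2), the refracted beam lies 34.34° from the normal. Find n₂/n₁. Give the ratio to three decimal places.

n₂/n₁ ≈ 1.464

At Brewster incidence θ_B = 90° − θ_t = 90° − 34.34° = 55.66°.
Then n₂/n₁ = tan θ_B = tan 55.66° = 1.464.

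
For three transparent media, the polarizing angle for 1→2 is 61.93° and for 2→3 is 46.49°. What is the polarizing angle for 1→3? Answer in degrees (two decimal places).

θ_B ≈ 63.15°

Each Brewster angle gives a ratio: n₂/n₁ = tan 61.93° = 1.8752, n₃/n₂ = tan 46.49° = 1.0534.
So n₃/n₁ = (n₂/n₁)(n₃/n₂) = 1.8752 × 1.0534 = 1.9754.
θ_B(1→3) = arctan(1.9754) = 63.15°.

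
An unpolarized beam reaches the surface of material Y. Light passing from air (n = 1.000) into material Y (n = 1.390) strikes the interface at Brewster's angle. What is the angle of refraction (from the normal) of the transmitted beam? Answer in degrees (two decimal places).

First find Brewster's angle: tan θ_B = 1.390/1.000 = 1.3900, giving θ_B = 54.27°.
At Brewster's angle the reflected and refracted rays are perpendicular, so θ_t = 90° − θ_B = 90° − 54.27° = 35.73°.

θ_t ≈ 35.73°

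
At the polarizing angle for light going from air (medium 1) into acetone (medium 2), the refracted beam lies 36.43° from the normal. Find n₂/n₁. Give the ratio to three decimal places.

n₂/n₁ ≈ 1.355

At Brewster incidence θ_B = 90° − θ_t = 90° − 36.43° = 53.57°.
tan θ_B = n₂/n₁, so n₂/n₁ = tan 53.57° = 1.355.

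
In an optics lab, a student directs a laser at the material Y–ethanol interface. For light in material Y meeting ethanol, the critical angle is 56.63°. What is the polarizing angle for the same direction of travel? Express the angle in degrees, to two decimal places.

θ_B ≈ 39.87°

sin θ_c = n₂/n₁, so n₂/n₁ = sin 56.63° = 0.8351.
Brewster: tan θ_B = n₂/n₁ = 0.8351.
θ_B = arctan(0.8351) = 39.87°.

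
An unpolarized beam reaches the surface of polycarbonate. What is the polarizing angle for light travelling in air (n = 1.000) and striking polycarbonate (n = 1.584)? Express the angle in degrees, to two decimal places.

tan θ_B = n₂/n₁ = 1.584/1.000 = 1.5840.
So θ_B = arctan 1.5840 = 57.74°.

θ_B ≈ 57.74°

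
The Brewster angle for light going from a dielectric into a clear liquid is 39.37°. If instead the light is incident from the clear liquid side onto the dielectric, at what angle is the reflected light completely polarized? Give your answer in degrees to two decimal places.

The two Brewster angles are complementary: θ_B' = 90° − θ_B = 90° − 39.37° = 50.63°.

θ_B' ≈ 50.63°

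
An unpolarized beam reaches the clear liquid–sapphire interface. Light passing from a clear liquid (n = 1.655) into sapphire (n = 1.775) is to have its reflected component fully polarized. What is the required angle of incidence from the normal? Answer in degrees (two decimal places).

θ_B ≈ 47.00°

Here n₂/n₁ = 1.775/1.655 = 1.0725, and Brewster's law gives tan θ_B = n₂/n₁.
θ_B = arctan(1.0725) = 47.00°.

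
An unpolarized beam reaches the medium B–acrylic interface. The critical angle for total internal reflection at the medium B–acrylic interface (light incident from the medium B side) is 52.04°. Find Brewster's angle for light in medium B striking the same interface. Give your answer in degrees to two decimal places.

n₂/n₁ = sin θ_c = sin 52.04° = 0.7884.
tan θ_B equals the same ratio, so θ_B = arctan(0.7884) = 38.25°.

θ_B ≈ 38.25°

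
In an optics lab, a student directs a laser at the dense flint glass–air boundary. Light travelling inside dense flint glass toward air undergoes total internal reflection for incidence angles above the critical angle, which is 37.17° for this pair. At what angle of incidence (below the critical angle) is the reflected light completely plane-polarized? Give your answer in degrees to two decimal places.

θ_B ≈ 31.14°

At the critical angle sin θ_c = n₂/n₁, giving n₂/n₁ = sin 37.17° = 0.6042.
Then tan θ_B = n₂/n₁ = 0.6042, so θ_B = arctan 0.6042 = 31.14°.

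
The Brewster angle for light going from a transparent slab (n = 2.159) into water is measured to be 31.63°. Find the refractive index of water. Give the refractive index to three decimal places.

At the Brewster angle, tan θ_B = n₂/n₁ with n₁ on the incident side (a transparent slab) and n₂ on the transmitted side (water).
n₂ = n₁ tan θ_B = 2.159 × tan 31.63° = 1.330.

n ≈ 1.330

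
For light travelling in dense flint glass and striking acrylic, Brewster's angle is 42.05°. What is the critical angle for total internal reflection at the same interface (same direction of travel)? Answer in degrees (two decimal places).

From Brewster, n₂/n₁ = tan θ_B = tan 42.05° = 0.9020.
Then sin θ_c = n₂/n₁ = 0.9020, so θ_c = arcsin 0.9020 = 64.42°.

θ_c ≈ 64.42°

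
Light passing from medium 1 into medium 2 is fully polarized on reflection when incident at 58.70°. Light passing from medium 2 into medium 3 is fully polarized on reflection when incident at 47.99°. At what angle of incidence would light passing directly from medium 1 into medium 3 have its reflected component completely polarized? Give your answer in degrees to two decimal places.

tan θ_B(1→2) = n₂/n₁ = tan 58.70° = 1.6447.
tan θ_B(2→3) = n₃/n₂ = tan 47.99° = 1.1102.
So n₃/n₁ = (n₂/n₁)(n₃/n₂) = 1.6447 × 1.1102 = 1.8260.
θ_B(1→3) = arctan(1.8260) = 61.29°.

θ_B ≈ 61.29°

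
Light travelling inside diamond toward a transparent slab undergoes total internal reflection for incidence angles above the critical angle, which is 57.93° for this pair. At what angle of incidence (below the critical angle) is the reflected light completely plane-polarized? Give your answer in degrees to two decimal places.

θ_B ≈ 40.28°

n₂/n₁ = sin θ_c = sin 57.93° = 0.8474.
tan θ_B equals the same ratio, so θ_B = arctan(0.8474) = 40.28°.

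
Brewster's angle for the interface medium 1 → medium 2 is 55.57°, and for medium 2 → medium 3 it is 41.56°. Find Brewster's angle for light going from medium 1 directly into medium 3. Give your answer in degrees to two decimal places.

n₂/n₁ = tan 55.57° = 1.4588 and n₃/n₂ = tan 41.56° = 0.8866.
n₃/n₁ = 1.2934. Then tan θ_B(1→3) = n₃/n₁, so θ_B(1→3) = arctan(1.2934) = 52.29°.

θ_B ≈ 52.29°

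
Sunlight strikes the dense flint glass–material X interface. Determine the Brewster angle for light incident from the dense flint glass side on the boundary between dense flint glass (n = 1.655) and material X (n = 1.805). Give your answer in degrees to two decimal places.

tan θ_B = n₂/n₁ = 1.805/1.655 = 1.0906.
So θ_B = arctan 1.0906 = 47.48°.

θ_B ≈ 47.48°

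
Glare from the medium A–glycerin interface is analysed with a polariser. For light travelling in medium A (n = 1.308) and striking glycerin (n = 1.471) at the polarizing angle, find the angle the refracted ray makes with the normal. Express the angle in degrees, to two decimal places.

θ_t ≈ 41.64°

θ_B = arctan(n₂/n₁) = arctan(1.471/1.308) = 48.36°.
Since θ_B + θ_t = 90° at Brewster incidence, θ_t = 90° − 48.36° = 41.64°.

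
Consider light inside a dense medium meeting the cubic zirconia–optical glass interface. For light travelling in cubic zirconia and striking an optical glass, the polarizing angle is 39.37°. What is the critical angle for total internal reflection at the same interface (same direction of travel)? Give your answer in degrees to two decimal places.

θ_c ≈ 55.14°

From Brewster, n₂/n₁ = tan θ_B = tan 39.37° = 0.8205.
Then sin θ_c = n₂/n₁ = 0.8205, so θ_c = arcsin 0.8205 = 55.14°.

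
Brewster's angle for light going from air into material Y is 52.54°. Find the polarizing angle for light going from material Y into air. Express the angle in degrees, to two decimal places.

θ_B' ≈ 37.46°

The two Brewster angles are complementary: θ_B' = 90° − θ_B = 90° − 52.54° = 37.46°.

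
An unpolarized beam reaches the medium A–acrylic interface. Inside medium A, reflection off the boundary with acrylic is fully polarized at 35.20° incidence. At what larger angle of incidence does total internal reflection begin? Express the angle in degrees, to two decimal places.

θ_c ≈ 44.86°

From Brewster, n₂/n₁ = tan θ_B = tan 35.20° = 0.7054.
Then sin θ_c = n₂/n₁ = 0.7054, so θ_c = arcsin 0.7054 = 44.86°.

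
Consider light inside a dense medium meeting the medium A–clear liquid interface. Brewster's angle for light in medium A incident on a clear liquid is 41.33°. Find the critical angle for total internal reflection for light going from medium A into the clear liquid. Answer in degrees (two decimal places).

n₂/n₁ = tan 41.33° = 0.8794; the critical angle satisfies sin θ_c = n₂/n₁.
θ_c = arcsin(0.8794) = 61.58°.

θ_c ≈ 61.58°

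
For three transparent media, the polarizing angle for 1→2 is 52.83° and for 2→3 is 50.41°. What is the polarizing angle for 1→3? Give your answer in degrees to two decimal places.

θ_B ≈ 57.91°

tan θ_B(1→2) = n₂/n₁ = tan 52.83° = 1.3189.
tan θ_B(2→3) = n₃/n₂ = tan 50.41° = 1.2092.
So n₃/n₁ = (n₂/n₁)(n₃/n₂) = 1.3189 × 1.2092 = 1.5948.
θ_B(1→3) = arctan(1.5948) = 57.91°.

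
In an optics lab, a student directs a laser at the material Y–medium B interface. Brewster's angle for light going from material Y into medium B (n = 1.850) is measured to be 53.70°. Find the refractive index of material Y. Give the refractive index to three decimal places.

n ≈ 1.359

Brewster's law: tan θ_B = n₂/n₁ (light incident in material Y, refracted into medium B).
n₁ = n₂ / tan θ_B = 1.850 / tan 53.70° = 1.359.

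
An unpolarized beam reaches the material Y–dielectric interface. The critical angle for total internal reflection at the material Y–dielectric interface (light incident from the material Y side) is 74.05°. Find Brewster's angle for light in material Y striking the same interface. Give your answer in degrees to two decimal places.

θ_B ≈ 43.88°

At the critical angle sin θ_c = n₂/n₁, giving n₂/n₁ = sin 74.05° = 0.9615.
Then tan θ_B = n₂/n₁ = 0.9615, so θ_B = arctan 0.9615 = 43.88°.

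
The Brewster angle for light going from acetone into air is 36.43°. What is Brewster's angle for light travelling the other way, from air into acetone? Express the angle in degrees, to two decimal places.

θ_B' ≈ 53.57°

Reversing the direction swaps n₁ and n₂, so tan θ_B' = 1/tan θ_B and θ_B' = 90° − θ_B.
Hence θ_B' = 90° − 36.43° = 53.57°.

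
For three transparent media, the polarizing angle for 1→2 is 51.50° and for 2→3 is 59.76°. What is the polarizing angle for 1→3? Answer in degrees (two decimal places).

θ_B ≈ 65.12°

Each Brewster angle gives a ratio: n₂/n₁ = tan 51.50° = 1.2572, n₃/n₂ = tan 59.76° = 1.7154.
So n₃/n₁ = (n₂/n₁)(n₃/n₂) = 1.2572 × 1.7154 = 2.1566.
θ_B(1→3) = arctan(2.1566) = 65.12°.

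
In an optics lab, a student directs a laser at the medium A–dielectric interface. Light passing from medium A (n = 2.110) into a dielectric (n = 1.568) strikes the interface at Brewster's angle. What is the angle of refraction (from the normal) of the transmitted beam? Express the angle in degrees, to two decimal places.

θ_B = arctan(n₂/n₁) = arctan(1.568/2.110) = 36.62°.
The refracted ray is perpendicular to the reflected ray, so θ_t = 90° − θ_B = 53.38°.

θ_t ≈ 53.38°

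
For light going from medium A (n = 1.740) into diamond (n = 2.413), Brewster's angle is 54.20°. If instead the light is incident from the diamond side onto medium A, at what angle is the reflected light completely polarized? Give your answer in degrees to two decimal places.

θ_B' ≈ 35.80°

Reversing the direction swaps n₁ and n₂, so tan θ_B' = 1/tan θ_B and θ_B' = 90° − θ_B.
Hence θ_B' = 90° − 54.20° = 35.80°.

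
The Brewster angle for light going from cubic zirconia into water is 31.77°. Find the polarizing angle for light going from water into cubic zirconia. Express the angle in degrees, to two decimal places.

θ_B' ≈ 58.23°

tan θ_B' = n₁/n₂ = 1/tan θ_B, so θ_B' = 90° − θ_B.
θ_B' = 90° − 31.77° = 58.23°.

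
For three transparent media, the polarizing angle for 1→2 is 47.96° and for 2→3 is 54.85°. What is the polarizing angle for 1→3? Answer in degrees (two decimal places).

θ_B ≈ 57.59°

n₂/n₁ = tan 47.96° = 1.1091 and n₃/n₂ = tan 54.85° = 1.4202.
So n₃/n₁ = (n₂/n₁)(n₃/n₂) = 1.1091 × 1.4202 = 1.5751.
θ_B(1→3) = arctan(1.5751) = 57.59°.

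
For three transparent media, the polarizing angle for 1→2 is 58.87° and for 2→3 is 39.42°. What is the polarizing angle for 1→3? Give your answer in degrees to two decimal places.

tan θ_B(1→2) = n₂/n₁ = tan 58.87° = 1.6558.
tan θ_B(2→3) = n₃/n₂ = tan 39.42° = 0.8220.
Multiplying, n₃/n₁ = 1.6558 × 0.8220 = 1.3610, and θ_B(1→3) = arctan 1.3610 = 53.69°.

θ_B ≈ 53.69°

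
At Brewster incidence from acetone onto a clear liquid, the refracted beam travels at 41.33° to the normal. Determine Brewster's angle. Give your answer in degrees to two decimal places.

Since the reflected and refracted rays are at right angles at the polarizing angle, θ_B + θ_t = 90°.
θ_B = 90° − 41.33° = 48.67°.

θ_B ≈ 48.67°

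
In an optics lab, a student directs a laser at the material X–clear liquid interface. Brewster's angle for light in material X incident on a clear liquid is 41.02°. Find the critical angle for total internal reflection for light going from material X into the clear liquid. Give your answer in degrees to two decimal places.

θ_c ≈ 60.45°

From Brewster, n₂/n₁ = tan θ_B = tan 41.02° = 0.8699.
Then sin θ_c = n₂/n₁ = 0.8699, so θ_c = arcsin 0.8699 = 60.45°.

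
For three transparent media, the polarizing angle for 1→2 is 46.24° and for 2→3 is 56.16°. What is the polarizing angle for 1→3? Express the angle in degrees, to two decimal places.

θ_B ≈ 57.30°

Each Brewster angle gives a ratio: n₂/n₁ = tan 46.24° = 1.0442, n₃/n₂ = tan 56.16° = 1.4915.
n₃/n₁ = 1.5575. Then tan θ_B(1→3) = n₃/n₁, so θ_B(1→3) = arctan(1.5575) = 57.30°.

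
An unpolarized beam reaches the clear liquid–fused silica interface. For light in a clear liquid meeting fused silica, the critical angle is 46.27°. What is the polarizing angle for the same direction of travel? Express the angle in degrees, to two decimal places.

n₂/n₁ = sin θ_c = sin 46.27° = 0.7226.
tan θ_B equals the same ratio, so θ_B = arctan(0.7226) = 35.85°.

θ_B ≈ 35.85°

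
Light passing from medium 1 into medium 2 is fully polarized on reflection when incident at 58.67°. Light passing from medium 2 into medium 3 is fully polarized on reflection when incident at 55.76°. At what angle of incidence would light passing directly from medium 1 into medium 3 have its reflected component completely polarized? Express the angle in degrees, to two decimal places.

θ_B ≈ 67.50°

tan θ_B(1→2) = n₂/n₁ = tan 58.67° = 1.6428.
tan θ_B(2→3) = n₃/n₂ = tan 55.76° = 1.4692.
n₃/n₁ = 2.4136. Then tan θ_B(1→3) = n₃/n₁, so θ_B(1→3) = arctan(2.4136) = 67.50°.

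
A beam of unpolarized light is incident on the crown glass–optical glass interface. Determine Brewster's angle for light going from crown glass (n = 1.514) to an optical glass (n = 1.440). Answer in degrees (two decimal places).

Here n₂/n₁ = 1.440/1.514 = 0.9511, and Brewster's law gives tan θ_B = n₂/n₁.
So θ_B = arctan 0.9511 = 43.56°.

θ_B ≈ 43.56°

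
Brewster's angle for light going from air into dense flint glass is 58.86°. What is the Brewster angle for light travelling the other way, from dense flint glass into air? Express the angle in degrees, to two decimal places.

θ_B' ≈ 31.14°

tan θ_B' = n₁/n₂ = 1/tan θ_B, so θ_B' = 90° − θ_B.
θ_B' = 90° − 58.86° = 31.14°.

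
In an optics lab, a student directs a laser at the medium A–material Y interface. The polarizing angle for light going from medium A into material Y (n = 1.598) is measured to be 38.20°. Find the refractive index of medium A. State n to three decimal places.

Full polarization of the reflected beam means tan θ_B = n₂/n₁, where n₁ is the incident medium (medium A).
n₁ = n₂ / tan θ_B = 1.598 / tan 38.20° = 2.031.

n ≈ 2.031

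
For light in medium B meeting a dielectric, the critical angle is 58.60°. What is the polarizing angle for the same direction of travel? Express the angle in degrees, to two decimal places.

At the critical angle sin θ_c = n₂/n₁, giving n₂/n₁ = sin 58.60° = 0.8536.
Then tan θ_B = n₂/n₁ = 0.8536, so θ_B = arctan 0.8536 = 40.48°.

θ_B ≈ 40.48°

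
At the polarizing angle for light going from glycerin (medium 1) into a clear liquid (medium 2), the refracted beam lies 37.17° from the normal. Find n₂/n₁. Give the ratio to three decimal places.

At Brewster incidence θ_B = 90° − θ_t = 90° − 37.17° = 52.83°.
Then n₂/n₁ = tan θ_B = tan 52.83° = 1.319.

n₂/n₁ ≈ 1.319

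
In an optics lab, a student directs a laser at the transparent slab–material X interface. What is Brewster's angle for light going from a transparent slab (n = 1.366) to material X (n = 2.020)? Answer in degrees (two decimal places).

The reflected p-component vanishes when tan θ_B = n₂/n₁.
Brewster's condition: tan θ_B = n₂/n₁ = 2.020/1.366 = 1.4788.
So θ_B = arctan 1.4788 = 55.93°.

θ_B ≈ 55.93°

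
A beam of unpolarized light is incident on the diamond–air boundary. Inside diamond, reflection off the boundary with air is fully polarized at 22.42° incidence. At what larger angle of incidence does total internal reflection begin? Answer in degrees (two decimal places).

tan θ_B = n₂/n₁ = tan 22.42° = 0.4126.
Total internal reflection: sin θ_c = n₂/n₁ = 0.4126.
θ_c = arcsin(0.4126) = 24.37°.

θ_c ≈ 24.37°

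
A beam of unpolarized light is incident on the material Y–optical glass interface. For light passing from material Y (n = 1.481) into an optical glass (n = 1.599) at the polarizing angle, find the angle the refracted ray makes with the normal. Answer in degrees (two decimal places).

First find Brewster's angle: tan θ_B = 1.599/1.481 = 1.0797, giving θ_B = 47.19°.
The refracted ray is perpendicular to the reflected ray, so θ_t = 90° − θ_B = 42.81°.

θ_t ≈ 42.81°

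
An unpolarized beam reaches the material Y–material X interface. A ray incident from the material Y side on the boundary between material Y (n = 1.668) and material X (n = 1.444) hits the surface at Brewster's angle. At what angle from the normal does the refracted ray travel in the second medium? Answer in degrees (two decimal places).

tan θ_B = n₂/n₁ = 1.444/1.668 = 0.8657, so θ_B = 40.88°.
Since θ_B + θ_t = 90° at Brewster incidence, θ_t = 90° − 40.88° = 49.12°.

θ_t ≈ 49.12°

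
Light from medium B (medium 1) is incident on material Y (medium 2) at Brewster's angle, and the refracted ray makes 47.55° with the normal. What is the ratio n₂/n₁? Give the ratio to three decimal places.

n₂/n₁ ≈ 0.915

θ_B + θ_t = 90°, so θ_B = 90° − 47.55° = 42.45°.
Then n₂/n₁ = tan θ_B = tan 42.45° = 0.915.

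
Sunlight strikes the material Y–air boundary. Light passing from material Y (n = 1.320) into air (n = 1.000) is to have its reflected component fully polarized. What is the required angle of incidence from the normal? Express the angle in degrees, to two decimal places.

θ_B ≈ 37.15°

Here n₂/n₁ = 1.000/1.320 = 0.7576, and Brewster's law gives tan θ_B = n₂/n₁. Taking the arctangent, θ_B = 37.15°.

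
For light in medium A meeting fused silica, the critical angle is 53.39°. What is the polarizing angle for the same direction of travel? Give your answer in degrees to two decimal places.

sin θ_c = n₂/n₁, so n₂/n₁ = sin 53.39° = 0.8027.
Brewster: tan θ_B = n₂/n₁ = 0.8027.
θ_B = arctan(0.8027) = 38.75°.

θ_B ≈ 38.75°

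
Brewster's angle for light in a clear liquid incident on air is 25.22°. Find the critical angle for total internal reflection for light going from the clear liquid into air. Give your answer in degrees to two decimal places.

tan θ_B = n₂/n₁ = tan 25.22° = 0.4710.
Total internal reflection: sin θ_c = n₂/n₁ = 0.4710.
θ_c = arcsin(0.4710) = 28.10°.

θ_c ≈ 28.10°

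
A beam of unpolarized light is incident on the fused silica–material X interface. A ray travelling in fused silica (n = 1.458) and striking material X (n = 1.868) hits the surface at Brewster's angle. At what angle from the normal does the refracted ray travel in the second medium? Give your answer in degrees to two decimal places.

θ_t ≈ 37.97°

θ_B = arctan(n₂/n₁) = arctan(1.868/1.458) = 52.03°.
Since θ_B + θ_t = 90° at Brewster incidence, θ_t = 90° − 52.03° = 37.97°.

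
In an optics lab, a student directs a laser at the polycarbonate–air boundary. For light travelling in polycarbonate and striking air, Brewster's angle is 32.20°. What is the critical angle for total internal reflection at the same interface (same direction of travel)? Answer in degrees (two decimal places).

θ_c ≈ 39.03°

From Brewster, n₂/n₁ = tan θ_B = tan 32.20° = 0.6297.
Then sin θ_c = n₂/n₁ = 0.6297, so θ_c = arcsin 0.6297 = 39.03°.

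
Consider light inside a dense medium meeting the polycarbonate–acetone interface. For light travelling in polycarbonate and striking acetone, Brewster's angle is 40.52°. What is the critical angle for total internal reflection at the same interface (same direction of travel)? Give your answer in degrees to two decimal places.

tan θ_B = n₂/n₁ = tan 40.52° = 0.8547.
Total internal reflection: sin θ_c = n₂/n₁ = 0.8547.
θ_c = arcsin(0.8547) = 58.72°.

θ_c ≈ 58.72°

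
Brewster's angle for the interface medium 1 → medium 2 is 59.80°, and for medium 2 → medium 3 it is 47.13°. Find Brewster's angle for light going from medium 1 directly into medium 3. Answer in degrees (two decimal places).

Each Brewster angle gives a ratio: n₂/n₁ = tan 59.80° = 1.7182, n₃/n₂ = tan 47.13° = 1.0773.
Multiplying, n₃/n₁ = 1.7182 × 1.0773 = 1.8509, and θ_B(1→3) = arctan 1.8509 = 61.62°.

θ_B ≈ 61.62°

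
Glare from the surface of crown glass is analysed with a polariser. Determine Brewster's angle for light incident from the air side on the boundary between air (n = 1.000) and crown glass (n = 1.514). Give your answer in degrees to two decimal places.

Here n₂/n₁ = 1.514/1.000 = 1.5140, and Brewster's law gives tan θ_B = n₂/n₁.
So θ_B = arctan 1.5140 = 56.56°.

θ_B ≈ 56.56°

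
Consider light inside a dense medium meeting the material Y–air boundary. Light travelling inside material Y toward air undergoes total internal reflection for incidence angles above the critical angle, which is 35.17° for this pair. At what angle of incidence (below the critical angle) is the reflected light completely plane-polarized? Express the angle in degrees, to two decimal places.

n₂/n₁ = sin θ_c = sin 35.17° = 0.5760.
tan θ_B equals the same ratio, so θ_B = arctan(0.5760) = 29.94°.

θ_B ≈ 29.94°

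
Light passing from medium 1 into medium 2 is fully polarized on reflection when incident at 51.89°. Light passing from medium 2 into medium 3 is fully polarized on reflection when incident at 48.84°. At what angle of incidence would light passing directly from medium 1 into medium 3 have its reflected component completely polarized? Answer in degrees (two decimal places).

Each Brewster angle gives a ratio: n₂/n₁ = tan 51.89° = 1.2749, n₃/n₂ = tan 48.84° = 1.1439.
Multiplying, n₃/n₁ = 1.2749 × 1.1439 = 1.4583, and θ_B(1→3) = arctan 1.4583 = 55.56°.

θ_B ≈ 55.56°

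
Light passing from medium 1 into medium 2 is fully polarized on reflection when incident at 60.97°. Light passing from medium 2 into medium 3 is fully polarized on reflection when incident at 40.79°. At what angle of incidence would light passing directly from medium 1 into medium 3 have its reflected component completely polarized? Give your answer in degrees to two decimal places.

θ_B ≈ 57.25°

Each Brewster angle gives a ratio: n₂/n₁ = tan 60.97° = 1.8018, n₃/n₂ = tan 40.79° = 0.8629.
n₃/n₁ = 1.5547. Then tan θ_B(1→3) = n₃/n₁, so θ_B(1→3) = arctan(1.5547) = 57.25°.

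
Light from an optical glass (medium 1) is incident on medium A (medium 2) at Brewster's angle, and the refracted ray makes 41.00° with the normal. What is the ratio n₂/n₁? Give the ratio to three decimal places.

θ_B + θ_t = 90°, so θ_B = 90° − 41.00° = 49.00°.
Then n₂/n₁ = tan θ_B = tan 49.00° = 1.150.

n₂/n₁ ≈ 1.150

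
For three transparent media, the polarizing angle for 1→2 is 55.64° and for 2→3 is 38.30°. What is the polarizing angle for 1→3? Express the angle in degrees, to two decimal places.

Each Brewster angle gives a ratio: n₂/n₁ = tan 55.64° = 1.4627, n₃/n₂ = tan 38.30° = 0.7898.
So n₃/n₁ = (n₂/n₁)(n₃/n₂) = 1.4627 × 0.7898 = 1.1551.
θ_B(1→3) = arctan(1.1551) = 49.12°.

θ_B ≈ 49.12°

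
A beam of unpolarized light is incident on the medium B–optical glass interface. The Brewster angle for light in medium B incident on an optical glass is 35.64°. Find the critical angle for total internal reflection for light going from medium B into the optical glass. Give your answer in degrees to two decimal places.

n₂/n₁ = tan 35.64° = 0.7170; the critical angle satisfies sin θ_c = n₂/n₁.
θ_c = arcsin(0.7170) = 45.81°.

θ_c ≈ 45.81°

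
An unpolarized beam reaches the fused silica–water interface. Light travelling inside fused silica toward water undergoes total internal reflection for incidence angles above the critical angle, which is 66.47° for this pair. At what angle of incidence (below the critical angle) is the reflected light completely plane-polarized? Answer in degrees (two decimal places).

θ_B ≈ 42.52°

n₂/n₁ = sin θ_c = sin 66.47° = 0.9169.
tan θ_B equals the same ratio, so θ_B = arctan(0.9169) = 42.52°.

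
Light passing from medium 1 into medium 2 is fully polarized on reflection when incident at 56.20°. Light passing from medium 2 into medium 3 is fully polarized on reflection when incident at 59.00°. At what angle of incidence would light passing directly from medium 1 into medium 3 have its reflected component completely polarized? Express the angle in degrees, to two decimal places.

θ_B ≈ 68.09°

n₂/n₁ = tan 56.20° = 1.4938 and n₃/n₂ = tan 59.00° = 1.6643.
n₃/n₁ = 2.4861. Then tan θ_B(1→3) = n₃/n₁, so θ_B(1→3) = arctan(2.4861) = 68.09°.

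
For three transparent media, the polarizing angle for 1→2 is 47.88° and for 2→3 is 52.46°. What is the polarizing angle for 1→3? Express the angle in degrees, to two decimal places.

tan θ_B(1→2) = n₂/n₁ = tan 47.88° = 1.1059.
tan θ_B(2→3) = n₃/n₂ = tan 52.46° = 1.3013.
Multiplying, n₃/n₁ = 1.1059 × 1.3013 = 1.4392, and θ_B(1→3) = arctan 1.4392 = 55.21°.

θ_B ≈ 55.21°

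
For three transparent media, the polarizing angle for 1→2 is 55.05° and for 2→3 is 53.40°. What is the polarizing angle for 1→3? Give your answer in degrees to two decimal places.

tan θ_B(1→2) = n₂/n₁ = tan 55.05° = 1.4308.
tan θ_B(2→3) = n₃/n₂ = tan 53.40° = 1.3465.
n₃/n₁ = 1.9266. Then tan θ_B(1→3) = n₃/n₁, so θ_B(1→3) = arctan(1.9266) = 62.57°.

θ_B ≈ 62.57°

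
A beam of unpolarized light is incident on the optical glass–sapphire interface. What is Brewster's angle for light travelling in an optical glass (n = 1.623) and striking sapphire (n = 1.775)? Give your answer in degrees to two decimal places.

Here n₂/n₁ = 1.775/1.623 = 1.0937, and Brewster's law gives tan θ_B = n₂/n₁.
θ_B = arctan(1.0937) = 47.56°.

θ_B ≈ 47.56°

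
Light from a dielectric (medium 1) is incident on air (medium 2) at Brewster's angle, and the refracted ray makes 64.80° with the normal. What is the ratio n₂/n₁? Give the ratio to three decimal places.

n₂/n₁ ≈ 0.471

At Brewster incidence θ_B = 90° − θ_t = 90° − 64.80° = 25.20°.
tan θ_B = n₂/n₁, so n₂/n₁ = tan 25.20° = 0.471.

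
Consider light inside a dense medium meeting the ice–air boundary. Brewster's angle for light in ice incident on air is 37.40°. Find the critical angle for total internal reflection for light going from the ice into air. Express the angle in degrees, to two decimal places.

θ_c ≈ 49.87°

n₂/n₁ = tan 37.40° = 0.7646; the critical angle satisfies sin θ_c = n₂/n₁.
θ_c = arcsin(0.7646) = 49.87°.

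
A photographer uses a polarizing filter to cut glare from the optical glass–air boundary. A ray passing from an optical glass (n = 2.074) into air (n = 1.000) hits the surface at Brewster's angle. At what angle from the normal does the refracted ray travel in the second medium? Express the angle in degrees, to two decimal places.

θ_B = arctan(n₂/n₁) = arctan(1.000/2.074) = 25.74°.
At Brewster's angle the reflected and refracted rays are perpendicular, so θ_t = 90° − θ_B = 90° − 25.74° = 64.26°.

θ_t ≈ 64.26°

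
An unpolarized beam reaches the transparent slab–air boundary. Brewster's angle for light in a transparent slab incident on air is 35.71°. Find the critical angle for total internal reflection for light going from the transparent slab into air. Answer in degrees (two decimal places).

θ_c ≈ 45.96°

tan θ_B = n₂/n₁ = tan 35.71° = 0.7188.
Total internal reflection: sin θ_c = n₂/n₁ = 0.7188.
θ_c = arcsin(0.7188) = 45.96°.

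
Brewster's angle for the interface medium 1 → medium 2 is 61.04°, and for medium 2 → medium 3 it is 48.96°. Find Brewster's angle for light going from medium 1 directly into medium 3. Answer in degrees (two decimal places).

θ_B ≈ 64.28°

n₂/n₁ = tan 61.04° = 1.8070 and n₃/n₂ = tan 48.96° = 1.1487.
Multiplying, n₃/n₁ = 1.8070 × 1.1487 = 2.0758, and θ_B(1→3) = arctan 2.0758 = 64.28°.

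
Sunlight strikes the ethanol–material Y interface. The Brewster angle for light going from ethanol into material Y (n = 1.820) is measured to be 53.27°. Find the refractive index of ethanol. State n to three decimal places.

Full polarization of the reflected beam means tan θ_B = n₂/n₁, where n₁ is the incident medium (ethanol).
n₁ = n₂ / tan θ_B = 1.820 / tan 53.27° = 1.358.

n ≈ 1.358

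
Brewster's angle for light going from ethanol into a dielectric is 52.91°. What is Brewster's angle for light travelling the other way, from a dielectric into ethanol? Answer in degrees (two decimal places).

θ_B' ≈ 37.09°

Reversing the direction swaps n₁ and n₂, so tan θ_B' = 1/tan θ_B and θ_B' = 90° − θ_B.
Hence θ_B' = 90° − 52.91° = 37.09°.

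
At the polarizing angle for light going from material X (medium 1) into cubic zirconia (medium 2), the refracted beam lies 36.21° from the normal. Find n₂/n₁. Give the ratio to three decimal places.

At Brewster incidence θ_B = 90° − θ_t = 90° − 36.21° = 53.79°.
Then n₂/n₁ = tan θ_B = tan 53.79° = 1.366.

n₂/n₁ ≈ 1.366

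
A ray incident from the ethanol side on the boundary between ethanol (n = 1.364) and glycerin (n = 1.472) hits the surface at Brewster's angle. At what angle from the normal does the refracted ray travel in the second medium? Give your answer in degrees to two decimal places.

tan θ_B = n₂/n₁ = 1.472/1.364 = 1.0792, so θ_B = 47.18°.
Since θ_B + θ_t = 90° at Brewster incidence, θ_t = 90° − 47.18° = 42.82°.

θ_t ≈ 42.82°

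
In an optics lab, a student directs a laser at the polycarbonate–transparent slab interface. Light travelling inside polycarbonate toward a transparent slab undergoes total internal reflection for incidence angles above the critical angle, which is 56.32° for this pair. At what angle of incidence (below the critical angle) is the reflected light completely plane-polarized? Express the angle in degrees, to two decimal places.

θ_B ≈ 39.77°

n₂/n₁ = sin θ_c = sin 56.32° = 0.8321.
tan θ_B equals the same ratio, so θ_B = arctan(0.8321) = 39.77°.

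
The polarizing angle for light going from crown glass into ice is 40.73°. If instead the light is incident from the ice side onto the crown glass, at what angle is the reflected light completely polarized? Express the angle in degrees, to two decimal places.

θ_B' ≈ 49.27°

tan θ_B' = n₁/n₂ = 1/tan θ_B, so θ_B' = 90° − θ_B.
θ_B' = 90° − 40.73° = 49.27°.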